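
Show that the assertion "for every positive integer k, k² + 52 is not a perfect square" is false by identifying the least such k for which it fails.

k = 12

The first 11 eligible values, up to k = 11, all satisfy the conclusion.
k = 12: 12² + 52 = 196 = 14², a perfect square.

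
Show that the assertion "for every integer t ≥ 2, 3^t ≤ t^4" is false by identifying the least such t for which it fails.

t = 8

Check each integer t ≥ 2 in order until 3^t > t^4.
t = 2: 3^t = 9 and t^4 = 16, so 9 ≤ 16.
t = 3: 3^t = 27 and t^4 = 81, so 27 ≤ 81.
t = 4: 3^t = 81 and t^4 = 256, so 81 ≤ 256.
t = 5: 3^t = 243 and t^4 = 625, so 243 ≤ 625.
t = 6: 3^t = 729 and t^4 = 1296, so 729 ≤ 1296.
t = 7: 3^t = 2187 and t^4 = 2401, so 2187 ≤ 2401.
t = 8: 3^t = 6561 and t^4 = 4096, so 6561 > 4096.
Hence t = 8 is a counterexample.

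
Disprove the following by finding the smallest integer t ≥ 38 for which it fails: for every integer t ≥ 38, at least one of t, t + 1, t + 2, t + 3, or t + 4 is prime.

t = 48

For t = 38, 39, 40, 41, 42, 43, 44, 45, 46, 47 the conclusion holds.
t = 48: 48 = 2 × 24; 49 = 7 × 7; 50 = 2 × 25; 51 = 3 × 17; 52 = 2 × 26 — all composite.
Hence t = 48 is a counterexample.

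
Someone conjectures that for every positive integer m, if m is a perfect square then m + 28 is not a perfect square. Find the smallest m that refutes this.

m = 36

We need the least positive integer m for which m is a perfect square but m + 28 is a perfect square.
For m = 1, 4, 9, 16, 25 the conclusion holds.
m = 36: 36 = 6² and 36 + 28 = 64 = 8².
Hence m = 36 is a counterexample.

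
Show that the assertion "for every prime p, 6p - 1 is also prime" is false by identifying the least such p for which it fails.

p = 11

We need the least prime p for which 6p - 1 is not prime.
The first 4 eligible values, up to p = 7, all satisfy the conclusion.
p = 11: 6p - 1 = 65 = 5 × 13, not prime.
So p = 11 is the smallest counterexample.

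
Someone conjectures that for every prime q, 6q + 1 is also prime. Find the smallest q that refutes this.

For q = 2, 3, 5, 7, 11, 13, 17 the conclusion holds.
q = 19: 6q + 1 = 115 = 5 × 23, not prime.
So q = 19 is the smallest counterexample.

q = 19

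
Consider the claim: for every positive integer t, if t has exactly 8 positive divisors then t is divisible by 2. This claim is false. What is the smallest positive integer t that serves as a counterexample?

t = 105

Check each positive integer t in order until t has exactly 8 positive divisors but t is not divisible by 2.
For t = 24, 30, 40, 42, …, 88, 102, 104 the conclusion holds.
t = 105: τ(105) = 8; 105 mod 2 = 1.
So t = 105 is the smallest counterexample.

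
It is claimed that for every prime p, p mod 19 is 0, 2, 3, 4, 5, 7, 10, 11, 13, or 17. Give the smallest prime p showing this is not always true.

For p = 2, 3, 5, 7, 11, 13, 17, 19, 23, 29 the conclusion holds.
p = 31: 31 mod 19 = 12 — not in {0, 2, 3, 4, 5, 7, 10, 11, 13, 17}.
Thus p = 31 disproves the claim, and no smaller p works.

p = 31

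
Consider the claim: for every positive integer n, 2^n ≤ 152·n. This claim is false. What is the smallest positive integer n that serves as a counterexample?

n = 11

Check each positive integer n in order until 2^n > 152·n.
The first 10 eligible values, up to n = 10, all satisfy the conclusion.
n = 11: 2^n = 2048 and 152·n = 1672, so 2048 > 1672.
Hence n = 11 is a counterexample.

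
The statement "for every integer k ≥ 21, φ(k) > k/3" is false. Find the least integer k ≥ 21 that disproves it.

A counterexample is any integer k ≥ 21 such that the claim fails; we check each in order.
k = 21: φ(21) = 12 and 21/3 = 7, so φ(21) > 21/3.
k = 22: φ(22) = 10 and 22/3 = 22/3, so φ(22) > 22/3.
k = 23: φ(23) = 22 and 23/3 = 23/3, so φ(23) > 23/3.
k = 24: φ(24) = 8 and 24/3 = 8, so φ(24) ≤ 24/3.

k = 24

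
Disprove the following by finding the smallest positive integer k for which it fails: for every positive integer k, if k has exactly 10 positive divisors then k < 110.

A counterexample is any positive integer k such that k has exactly 10 positive divisors but the claim fails; we check each in order.
For k = 48, 80 the conclusion holds.
k = 112: τ(112) = 10; 112 ≥ 110.

k = 112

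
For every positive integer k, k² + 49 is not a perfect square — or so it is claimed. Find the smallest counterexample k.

k = 24

For k = 1, 2, 3, 4, …, 21, 22, 23 the conclusion holds.
k = 24: 24² + 49 = 625 = 25², a perfect square.
So k = 24 is the smallest counterexample.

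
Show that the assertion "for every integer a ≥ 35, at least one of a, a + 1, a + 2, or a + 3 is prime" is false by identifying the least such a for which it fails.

For a = 35, 36, 37, 38, …, 45, 46, 47 the conclusion holds.
a = 48: 48 = 2 × 24; 49 = 7 × 7; 50 = 2 × 25; 51 = 3 × 17 — all composite.

a = 48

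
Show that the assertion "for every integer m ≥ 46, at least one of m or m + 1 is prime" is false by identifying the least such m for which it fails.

m = 48

Check each integer m ≥ 46 in order until m, m + 1 are both composite.
m = 46: 47 is prime.
m = 47: 47 is prime.
m = 48: 48 = 2 × 24; 49 = 7 × 7 — both composite.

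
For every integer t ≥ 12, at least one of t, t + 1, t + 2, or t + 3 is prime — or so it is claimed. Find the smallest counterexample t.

We need the least integer t ≥ 12 for which t, t + 1, t + 2, t + 3 are all composite.
For t = 12, 13, 14, 15, …, 21, 22, 23 the conclusion holds.
t = 24: 24 = 2 × 12; 25 = 5 × 5; 26 = 2 × 13; 27 = 3 × 9 — all composite.

t = 24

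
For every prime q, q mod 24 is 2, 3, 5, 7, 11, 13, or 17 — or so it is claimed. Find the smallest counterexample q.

q = 19

A counterexample is any prime q such that the claim fails; we check each in order.
For q = 2, 3, 5, 7, 11, 13, 17 the conclusion holds.
q = 19: 19 mod 24 = 19 — not in {2, 3, 5, 7, 11, 13, 17}.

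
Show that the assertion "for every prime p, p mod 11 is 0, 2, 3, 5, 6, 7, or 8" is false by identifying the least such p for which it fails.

We need the least prime p for which the claim fails.
For p = 2, 3, 5, 7, 11, 13, 17, 19 the conclusion holds.
p = 23: 23 mod 11 = 1 — not in {0, 2, 3, 5, 6, 7, 8}.
So p = 23 is the smallest counterexample.

p = 23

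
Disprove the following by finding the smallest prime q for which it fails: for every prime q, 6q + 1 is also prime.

q = 19

A counterexample is any prime q such that 6q + 1 is not prime; we check each in order.
For q = 2, 3, 5, 7, 11, 13, 17 the conclusion holds.
q = 19: 6q + 1 = 115 = 5 × 23, not prime.
Thus q = 19 disproves the claim, and no smaller q works.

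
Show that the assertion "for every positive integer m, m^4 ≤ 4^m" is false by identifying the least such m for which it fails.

We need the least positive integer m for which m^4 > 4^m.
For m = 1, 2 the conclusion holds.
m = 3: m^4 = 81 and 4^m = 64, so 81 > 64.
So m = 3 is the smallest counterexample.

m = 3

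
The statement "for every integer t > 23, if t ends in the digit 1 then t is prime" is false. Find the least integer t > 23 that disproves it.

A counterexample is any integer t > 23 such that t ends in the digit 1 but t is not prime; we check each in order.
For t = 31, 41 the conclusion holds.
t = 51: 51 ends in 1; 51 = 3 × 17, composite.
Thus t = 51 disproves the claim, and no smaller t works.

t = 51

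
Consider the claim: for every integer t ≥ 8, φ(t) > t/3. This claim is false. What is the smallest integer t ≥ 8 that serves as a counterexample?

A counterexample is any integer t ≥ 8 such that the claim fails; we check each in order.
t = 8: φ(8) = 4 and 8/3 = 8/3, so φ(8) > 8/3.
t = 9: φ(9) = 6 and 9/3 = 3, so φ(9) > 9/3.
t = 10: φ(10) = 4 and 10/3 = 10/3, so φ(10) > 10/3.
t = 11: φ(11) = 10 and 11/3 = 11/3, so φ(11) > 11/3.
t = 12: φ(12) = 4 and 12/3 = 4, so φ(12) ≤ 12/3.

t = 12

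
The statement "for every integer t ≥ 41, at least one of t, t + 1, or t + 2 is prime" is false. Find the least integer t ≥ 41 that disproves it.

A counterexample is any integer t ≥ 41 such that t, t + 1, t + 2 are all composite; we check each in order.
For t = 41, 42, 43 the conclusion holds.
t = 44: 44 = 2 × 22; 45 = 3 × 15; 46 = 2 × 23 — all composite.
Hence t = 44 is a counterexample.

t = 44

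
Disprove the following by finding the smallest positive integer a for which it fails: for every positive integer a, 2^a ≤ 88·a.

We need the least positive integer a for which 2^a > 88·a.
For a = 1, 2, 3, 4, 5, 6, 7, 8, 9 the conclusion holds.
a = 10: 2^a = 1024 and 88·a = 880, so 1024 > 880.

a = 10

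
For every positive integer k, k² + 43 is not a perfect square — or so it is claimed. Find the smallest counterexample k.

For k = 1, 2, 3, 4, …, 18, 19, 20 the conclusion holds.
k = 21: 21² + 43 = 484 = 22², a perfect square.
Hence k = 21 is a counterexample.

k = 21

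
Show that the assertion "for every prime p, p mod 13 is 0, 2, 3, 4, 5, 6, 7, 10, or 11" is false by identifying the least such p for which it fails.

For p = 2, 3, 5, 7, …, 37, 41, 43 the conclusion holds.
p = 47: 47 mod 13 = 8 — not in {0, 2, 3, 4, 5, 6, 7, 10, 11}.

p = 47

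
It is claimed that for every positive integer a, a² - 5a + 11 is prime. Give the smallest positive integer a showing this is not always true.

a = 7

A counterexample is any positive integer a such that a² - 5a + 11 is not prime; we check each in order.
The first 6 eligible values, up to a = 6, all satisfy the conclusion.
a = 7: a² - 5a + 11 = 25 = 5 × 5, composite.
Hence a = 7 is a counterexample.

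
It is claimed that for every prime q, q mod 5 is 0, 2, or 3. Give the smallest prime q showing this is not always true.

q = 11

We need the least prime q for which the claim fails.
The first 4 eligible values, up to q = 7, all satisfy the conclusion.
q = 11: 11 mod 5 = 1 — not in {0, 2, 3}.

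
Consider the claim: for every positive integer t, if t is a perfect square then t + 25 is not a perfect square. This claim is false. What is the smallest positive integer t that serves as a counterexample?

t = 144

The first 11 eligible values, up to t = 121, all satisfy the conclusion.
t = 144: 144 = 12² and 144 + 25 = 169 = 13².
So t = 144 is the smallest counterexample.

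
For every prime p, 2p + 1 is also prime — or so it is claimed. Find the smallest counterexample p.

p = 7

We need the least prime p for which 2p + 1 is not prime.
p = 2: 2p + 1 = 5, prime.
p = 3: 2p + 1 = 7, prime.
p = 5: 2p + 1 = 11, prime.
p = 7: 2p + 1 = 15 = 3 × 5, not prime.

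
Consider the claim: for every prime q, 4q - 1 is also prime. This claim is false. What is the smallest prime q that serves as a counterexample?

A counterexample is any prime q such that 4q - 1 is not prime; we check each in order.
q = 2: 4q - 1 = 7, prime.
q = 3: 4q - 1 = 11, prime.
q = 5: 4q - 1 = 19, prime.
q = 7: 4q - 1 = 27 = 3 × 9, not prime.

q = 7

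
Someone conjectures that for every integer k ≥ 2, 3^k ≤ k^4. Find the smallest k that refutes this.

k = 8

k = 2: 3^k = 9 and k^4 = 16, so 9 ≤ 16.
k = 3: 3^k = 27 and k^4 = 81, so 27 ≤ 81.
k = 4: 3^k = 81 and k^4 = 256, so 81 ≤ 256.
k = 5: 3^k = 243 and k^4 = 625, so 243 ≤ 625.
k = 6: 3^k = 729 and k^4 = 1296, so 729 ≤ 1296.
k = 7: 3^k = 2187 and k^4 = 2401, so 2187 ≤ 2401.
k = 8: 3^k = 6561 and k^4 = 4096, so 6561 > 4096.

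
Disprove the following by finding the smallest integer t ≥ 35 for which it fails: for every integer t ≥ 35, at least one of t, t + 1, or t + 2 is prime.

t = 38

Check each integer t ≥ 35 in order until t, t + 1, t + 2 are all composite.
t = 35: 37 is prime.
t = 36: 37 is prime.
t = 37: 37 is prime.
t = 38: 38 = 2 × 19; 39 = 3 × 13; 40 = 2 × 20 — all composite.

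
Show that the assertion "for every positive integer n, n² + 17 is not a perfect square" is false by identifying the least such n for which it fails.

We need the least positive integer n for which n² + 17 is a perfect square.
The first 7 eligible values, up to n = 7, all satisfy the conclusion.
n = 8: 8² + 17 = 81 = 9², a perfect square.

n = 8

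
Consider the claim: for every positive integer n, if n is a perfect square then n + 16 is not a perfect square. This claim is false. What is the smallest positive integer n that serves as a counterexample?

n = 9

A counterexample is any positive integer n such that n is a perfect square but n + 16 is a perfect square; we check each in order.
For n = 1, 4 the conclusion holds.
n = 9: 9 = 3² and 9 + 16 = 25 = 5².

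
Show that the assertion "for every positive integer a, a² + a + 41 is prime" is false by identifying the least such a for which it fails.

For a = 1, 2, 3, 4, …, 37, 38, 39 the conclusion holds.
a = 40: a² + a + 41 = 1681 = 41 × 41, composite.

a = 40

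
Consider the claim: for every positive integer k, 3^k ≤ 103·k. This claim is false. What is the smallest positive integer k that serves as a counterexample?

A counterexample is any positive integer k such that 3^k > 103·k; we check each in order.
For k = 1, 2, 3, 4, 5 the conclusion holds.
k = 6: 3^k = 729 and 103·k = 618, so 729 > 618.
Hence k = 6 is a counterexample.

k = 6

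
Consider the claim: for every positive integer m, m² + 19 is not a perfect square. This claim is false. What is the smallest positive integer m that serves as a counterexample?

m = 9

We need the least positive integer m for which m² + 19 is a perfect square.
The first 8 eligible values, up to m = 8, all satisfy the conclusion.
m = 9: 9² + 19 = 100 = 10², a perfect square.
Thus m = 9 disproves the claim, and no smaller m works.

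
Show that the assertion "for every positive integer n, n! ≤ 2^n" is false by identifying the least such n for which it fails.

n = 4

Check each positive integer n in order until n! > 2^n.
For n = 1, 2, 3 the conclusion holds.
n = 4: n! = 24 and 2^n = 16, so 24 > 16.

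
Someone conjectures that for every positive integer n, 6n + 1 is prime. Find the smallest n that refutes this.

Check each positive integer n in order until 6n + 1 is not prime.
For n = 1, 2, 3 the conclusion holds.
n = 4: 6n + 1 = 25 = 5 × 5, composite.
Hence n = 4 is a counterexample.

n = 4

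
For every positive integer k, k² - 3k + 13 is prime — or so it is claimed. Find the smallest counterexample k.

For k = 1, 2, 3, 4, …, 9, 10, 11 the conclusion holds.
k = 12: k² - 3k + 13 = 121 = 11 × 11, composite.
So k = 12 is the smallest counterexample.

k = 12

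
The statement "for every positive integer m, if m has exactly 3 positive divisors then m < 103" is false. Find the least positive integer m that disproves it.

m = 121

A counterexample is any positive integer m such that m has exactly 3 positive divisors but the claim fails; we check each in order.
The first 4 eligible values, up to m = 49, all satisfy the conclusion.
m = 121: τ(121) = 3; 121 ≥ 103.
Hence m = 121 is a counterexample.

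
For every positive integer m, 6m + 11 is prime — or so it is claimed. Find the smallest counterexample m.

We need the least positive integer m for which 6m + 11 is not prime.
For m = 1, 2, 3 the conclusion holds.
m = 4: 6m + 11 = 35 = 5 × 7, composite.
Thus m = 4 disproves the claim, and no smaller m works.

m = 4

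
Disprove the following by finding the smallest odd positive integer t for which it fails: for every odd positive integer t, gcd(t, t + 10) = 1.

Check each odd positive integer t in order until gcd(t, t + 10) > 1.
For t = 1, 3 the conclusion holds.
t = 5: gcd(5, 15) = 5.

t = 5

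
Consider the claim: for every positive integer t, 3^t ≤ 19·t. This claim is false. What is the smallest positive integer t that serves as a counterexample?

Check each positive integer t in order until 3^t > 19·t.
For t = 1, 2, 3 the conclusion holds.
t = 4: 3^t = 81 and 19·t = 76, so 81 > 76.

t = 4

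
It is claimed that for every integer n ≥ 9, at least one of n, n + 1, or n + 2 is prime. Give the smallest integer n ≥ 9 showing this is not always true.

We need the least integer n ≥ 9 for which n, n + 1, n + 2 are all composite.
The first 5 eligible values, up to n = 13, all satisfy the conclusion.
n = 14: 14 = 2 × 7; 15 = 3 × 5; 16 = 2 × 8 — all composite.
Hence n = 14 is a counterexample.

n = 14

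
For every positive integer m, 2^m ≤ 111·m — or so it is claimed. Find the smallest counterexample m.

Check each positive integer m in order until 2^m > 111·m.
For m = 1, 2, 3, 4, 5, 6, 7, 8, 9, 10 the conclusion holds.
m = 11: 2^m = 2048 and 111·m = 1221, so 2048 > 1221.
So m = 11 is the smallest counterexample.

m = 11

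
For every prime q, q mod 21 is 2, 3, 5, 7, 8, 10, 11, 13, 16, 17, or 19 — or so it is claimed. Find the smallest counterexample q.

For q = 2, 3, 5, 7, …, 29, 31, 37 the conclusion holds.
q = 41: 41 mod 21 = 20 — not in {2, 3, 5, 7, 8, 10, 11, 13, 16, 17, 19}.

q = 41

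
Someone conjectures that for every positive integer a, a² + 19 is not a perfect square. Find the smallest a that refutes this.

Check each positive integer a in order until a² + 19 is a perfect square.
a = 1: 1² + 19 = 20, not a perfect square.
a = 2: 2² + 19 = 23, not a perfect square.
a = 3: 3² + 19 = 28, not a perfect square.
a = 4: 4² + 19 = 35, not a perfect square.
a = 5: 5² + 19 = 44, not a perfect square.
a = 6: 6² + 19 = 55, not a perfect square.
a = 7: 7² + 19 = 68, not a perfect square.
a = 8: 8² + 19 = 83, not a perfect square.
a = 9: 9² + 19 = 100 = 10², a perfect square.
Thus a = 9 disproves the claim, and no smaller a works.

a = 9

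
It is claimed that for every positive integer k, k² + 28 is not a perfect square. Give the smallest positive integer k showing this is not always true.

k = 6

A counterexample is any positive integer k such that k² + 28 is a perfect square; we check each in order.
For k = 1, 2, 3, 4, 5 the conclusion holds.
k = 6: 6² + 28 = 64 = 8², a perfect square.
Hence k = 6 is a counterexample.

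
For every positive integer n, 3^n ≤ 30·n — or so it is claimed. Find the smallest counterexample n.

n = 5

A counterexample is any positive integer n such that 3^n > 30·n; we check each in order.
n = 1: 3^n = 3 and 30·n = 30, so 3 ≤ 30.
n = 2: 3^n = 9 and 30·n = 60, so 9 ≤ 60.
n = 3: 3^n = 27 and 30·n = 90, so 27 ≤ 90.
n = 4: 3^n = 81 and 30·n = 120, so 81 ≤ 120.
n = 5: 3^n = 243 and 30·n = 150, so 243 > 150.
Thus n = 5 disproves the claim, and no smaller n works.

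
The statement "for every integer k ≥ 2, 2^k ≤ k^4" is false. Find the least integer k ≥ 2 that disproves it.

For k = 2, 3, 4, 5, …, 14, 15, 16 the conclusion holds.
k = 17: 2^k = 131072 and k^4 = 83521, so 131072 > 83521.

k = 17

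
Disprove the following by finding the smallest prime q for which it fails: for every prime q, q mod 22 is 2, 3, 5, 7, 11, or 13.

Check each prime q in order until the claim fails.
The first 6 eligible values, up to q = 13, all satisfy the conclusion.
q = 17: 17 mod 22 = 17 — not in {2, 3, 5, 7, 11, 13}.
Thus q = 17 disproves the claim, and no smaller q works.

q = 17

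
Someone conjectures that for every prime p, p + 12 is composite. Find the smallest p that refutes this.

For p = 2, 3 the conclusion holds.
p = 5: p + 12 = 17, prime — not composite.
Thus p = 5 disproves the claim, and no smaller p works.

p = 5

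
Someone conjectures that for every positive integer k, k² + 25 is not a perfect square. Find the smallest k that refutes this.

Check each positive integer k in order until k² + 25 is a perfect square.
For k = 1, 2, 3, 4, …, 9, 10, 11 the conclusion holds.
k = 12: 12² + 25 = 169 = 13², a perfect square.

k = 12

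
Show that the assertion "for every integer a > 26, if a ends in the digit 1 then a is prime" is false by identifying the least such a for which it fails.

A counterexample is any integer a > 26 such that a ends in the digit 1 but a is not prime; we check each in order.
For a = 31, 41 the conclusion holds.
a = 51: 51 ends in 1; 51 = 3 × 17, composite.

a = 51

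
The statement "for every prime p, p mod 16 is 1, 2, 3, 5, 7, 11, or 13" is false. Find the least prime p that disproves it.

The first 10 eligible values, up to p = 29, all satisfy the conclusion.
p = 31: 31 mod 16 = 15 — not in {1, 2, 3, 5, 7, 11, 13}.

p = 31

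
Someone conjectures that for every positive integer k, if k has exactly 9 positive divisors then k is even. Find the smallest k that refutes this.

We need the least positive integer k for which k has exactly 9 positive divisors but k is odd.
k = 36: divisors of 36: 9 divisors; 36 is even.
k = 100: divisors of 100: 9 divisors; 100 is even.
k = 196: divisors of 196: 9 divisors; 196 is even.
k = 225: divisors of 225: 9 divisors; 225 is odd.
Thus k = 225 disproves the claim, and no smaller k works.

k = 225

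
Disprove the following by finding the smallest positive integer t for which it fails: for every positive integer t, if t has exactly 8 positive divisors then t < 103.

The first 11 eligible values, up to t = 102, all satisfy the conclusion.
t = 104: τ(104) = 8; 104 ≥ 103.

t = 104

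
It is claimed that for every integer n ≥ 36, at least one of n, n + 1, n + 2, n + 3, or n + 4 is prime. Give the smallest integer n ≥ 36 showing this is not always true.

n = 48

For n = 36, 37, 38, 39, …, 45, 46, 47 the conclusion holds.
n = 48: 48 = 2 × 24; 49 = 7 × 7; 50 = 2 × 25; 51 = 3 × 17; 52 = 2 × 26 — all composite.
Thus n = 48 disproves the claim, and no smaller n works.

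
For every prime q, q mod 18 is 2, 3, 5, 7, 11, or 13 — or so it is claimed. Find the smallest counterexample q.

q = 17

A counterexample is any prime q such that the claim fails; we check each in order.
The first 6 eligible values, up to q = 13, all satisfy the conclusion.
q = 17: 17 mod 18 = 17 — not in {2, 3, 5, 7, 11, 13}.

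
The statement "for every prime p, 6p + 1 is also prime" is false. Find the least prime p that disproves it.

A counterexample is any prime p such that 6p + 1 is not prime; we check each in order.
p = 2: 6p + 1 = 13, prime.
p = 3: 6p + 1 = 19, prime.
p = 5: 6p + 1 = 31, prime.
p = 7: 6p + 1 = 43, prime.
p = 11: 6p + 1 = 67, prime.
p = 13: 6p + 1 = 79, prime.
p = 17: 6p + 1 = 103, prime.
p = 19: 6p + 1 = 115 = 5 × 23, not prime.
Hence p = 19 is a counterexample.

p = 19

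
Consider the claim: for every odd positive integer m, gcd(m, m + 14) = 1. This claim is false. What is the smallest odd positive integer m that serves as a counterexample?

Check each odd positive integer m in order until gcd(m, m + 14) > 1.
For m = 1, 3, 5 the conclusion holds.
m = 7: gcd(7, 21) = 7.
So m = 7 is the smallest counterexample.

m = 7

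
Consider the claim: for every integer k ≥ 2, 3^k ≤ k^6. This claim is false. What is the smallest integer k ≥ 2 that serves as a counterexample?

k = 15

We need the least integer k ≥ 2 for which 3^k > k^6.
The first 13 eligible values, up to k = 14, all satisfy the conclusion.
k = 15: 3^k = 14348907 and k^6 = 11390625, so 14348907 > 11390625.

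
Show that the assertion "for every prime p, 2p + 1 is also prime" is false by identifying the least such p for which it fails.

Check each prime p in order until 2p + 1 is not prime.
p = 2: 2p + 1 = 5, prime.
p = 3: 2p + 1 = 7, prime.
p = 5: 2p + 1 = 11, prime.
p = 7: 2p + 1 = 15 = 3 × 5, not prime.
Hence p = 7 is a counterexample.

p = 7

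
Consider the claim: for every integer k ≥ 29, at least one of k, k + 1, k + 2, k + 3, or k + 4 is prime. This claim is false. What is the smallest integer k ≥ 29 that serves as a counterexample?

A counterexample is any integer k ≥ 29 such that k, k + 1, k + 2, k + 3, k + 4 are all composite; we check each in order.
k = 29: 29 is prime.
k = 30: 31 is prime.
k = 31: 31 is prime.
k = 32: 32 = 2 × 16; 33 = 3 × 11; 34 = 2 × 17; 35 = 5 × 7; 36 = 2 × 18 — all composite.
Hence k = 32 is a counterexample.

k = 32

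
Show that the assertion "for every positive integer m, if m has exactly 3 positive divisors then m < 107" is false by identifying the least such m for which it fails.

For m = 4, 9, 25, 49 the conclusion holds.
m = 121: τ(121) = 3; 121 ≥ 107.

m = 121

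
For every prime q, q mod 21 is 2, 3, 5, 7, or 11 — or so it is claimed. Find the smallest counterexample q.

q = 13

We need the least prime q for which the claim fails.
q = 2: 2 mod 21 = 2.
q = 3: 3 mod 21 = 3.
q = 5: 5 mod 21 = 5.
q = 7: 7 mod 21 = 7.
q = 11: 11 mod 21 = 11.
q = 13: 13 mod 21 = 13 — not in {2, 3, 5, 7, 11}.
Hence q = 13 is a counterexample.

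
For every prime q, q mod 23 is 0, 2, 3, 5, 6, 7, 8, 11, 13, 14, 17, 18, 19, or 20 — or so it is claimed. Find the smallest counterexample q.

For q = 2, 3, 5, 7, …, 37, 41, 43 the conclusion holds.
q = 47: 47 mod 23 = 1 — not in {0, 2, 3, 5, 6, 7, 8, 11, 13, 14, 17, 18, 19, 20}.
Hence q = 47 is a counterexample.

q = 47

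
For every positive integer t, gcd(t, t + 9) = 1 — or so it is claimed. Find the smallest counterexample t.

t = 3

A counterexample is any positive integer t such that gcd(t, t + 9) > 1; we check each in order.
For t = 1, 2 the conclusion holds.
t = 3: gcd(3, 12) = 3.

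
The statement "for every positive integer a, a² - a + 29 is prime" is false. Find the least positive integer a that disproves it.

a = 3

We need the least positive integer a for which a² - a + 29 is not prime.
For a = 1, 2 the conclusion holds.
a = 3: a² - a + 29 = 35 = 5 × 7, composite.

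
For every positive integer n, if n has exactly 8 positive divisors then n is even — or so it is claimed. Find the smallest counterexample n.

n = 105

We need the least positive integer n for which n has exactly 8 positive divisors but n is odd.
For n = 24, 30, 40, 42, …, 88, 102, 104 the conclusion holds.
n = 105: divisors of 105: 1, 3, 5, 7, 15, 21, 35, 105; 105 is odd.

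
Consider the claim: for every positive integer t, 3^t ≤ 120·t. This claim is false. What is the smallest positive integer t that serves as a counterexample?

A counterexample is any positive integer t such that 3^t > 120·t; we check each in order.
For t = 1, 2, 3, 4, 5 the conclusion holds.
t = 6: 3^t = 729 and 120·t = 720, so 729 > 720.

t = 6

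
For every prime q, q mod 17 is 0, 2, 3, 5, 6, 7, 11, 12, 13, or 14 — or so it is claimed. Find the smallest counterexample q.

q = 43

Check each prime q in order until the claim fails.
The first 13 eligible values, up to q = 41, all satisfy the conclusion.
q = 43: 43 mod 17 = 9 — not in {0, 2, 3, 5, 6, 7, 11, 12, 13, 14}.
Hence q = 43 is a counterexample.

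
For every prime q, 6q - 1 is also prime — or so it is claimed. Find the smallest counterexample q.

q = 11

A counterexample is any prime q such that 6q - 1 is not prime; we check each in order.
For q = 2, 3, 5, 7 the conclusion holds.
q = 11: 6q - 1 = 65 = 5 × 13, not prime.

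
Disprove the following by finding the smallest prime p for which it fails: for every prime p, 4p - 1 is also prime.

p = 2: 4p - 1 = 7, prime.
p = 3: 4p - 1 = 11, prime.
p = 5: 4p - 1 = 19, prime.
p = 7: 4p - 1 = 27 = 3 × 9, not prime.

p = 7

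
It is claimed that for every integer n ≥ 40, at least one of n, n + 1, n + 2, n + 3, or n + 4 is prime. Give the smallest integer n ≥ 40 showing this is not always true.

n = 48

We need the least integer n ≥ 40 for which n, n + 1, n + 2, n + 3, n + 4 are all composite.
For n = 40, 41, 42, 43, 44, 45, 46, 47 the conclusion holds.
n = 48: 48 = 2 × 24; 49 = 7 × 7; 50 = 2 × 25; 51 = 3 × 17; 52 = 2 × 26 — all composite.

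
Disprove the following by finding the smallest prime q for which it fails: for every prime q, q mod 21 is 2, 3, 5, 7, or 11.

The first 5 eligible values, up to q = 11, all satisfy the conclusion.
q = 13: 13 mod 21 = 13 — not in {2, 3, 5, 7, 11}.
So q = 13 is the smallest counterexample.

q = 13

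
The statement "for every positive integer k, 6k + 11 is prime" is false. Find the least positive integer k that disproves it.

k = 4

We need the least positive integer k for which 6k + 11 is not prime.
k = 1: 6k + 11 = 17, prime.
k = 2: 6k + 11 = 23, prime.
k = 3: 6k + 11 = 29, prime.
k = 4: 6k + 11 = 35 = 5 × 7, composite.
Thus k = 4 disproves the claim, and no smaller k works.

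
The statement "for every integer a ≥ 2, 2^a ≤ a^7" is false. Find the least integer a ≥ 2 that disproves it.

Check each integer a ≥ 2 in order until 2^a > a^7.
For a = 2, 3, 4, 5, …, 34, 35, 36 the conclusion holds.
a = 37: 2^a = 137438953472 and a^7 = 94931877133, so 137438953472 > 94931877133.

a = 37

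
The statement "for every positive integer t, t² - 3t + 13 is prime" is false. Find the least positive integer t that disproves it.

t = 12

We need the least positive integer t for which t² - 3t + 13 is not prime.
For t = 1, 2, 3, 4, …, 9, 10, 11 the conclusion holds.
t = 12: t² - 3t + 13 = 121 = 11 × 11, composite.
Thus t = 12 disproves the claim, and no smaller t works.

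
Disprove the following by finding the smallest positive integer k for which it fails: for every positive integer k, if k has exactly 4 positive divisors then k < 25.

A counterexample is any positive integer k such that k has exactly 4 positive divisors but the claim fails; we check each in order.
The first 7 eligible values, up to k = 22, all satisfy the conclusion.
k = 26: τ(26) = 4; 26 ≥ 25.

k = 26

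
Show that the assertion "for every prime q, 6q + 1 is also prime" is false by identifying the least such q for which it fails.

q = 19

For q = 2, 3, 5, 7, 11, 13, 17 the conclusion holds.
q = 19: 6q + 1 = 115 = 5 × 23, not prime.
So q = 19 is the smallest counterexample.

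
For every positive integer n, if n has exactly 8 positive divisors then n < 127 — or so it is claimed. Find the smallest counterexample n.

n = 128

We need the least positive integer n for which n has exactly 8 positive divisors but the claim fails.
The first 15 eligible values, up to n = 114, all satisfy the conclusion.
n = 128: τ(128) = 8; 128 ≥ 127.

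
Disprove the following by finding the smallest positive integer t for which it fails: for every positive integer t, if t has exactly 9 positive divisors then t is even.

t = 225

t = 36: divisors of 36: 9 divisors; 36 is even.
t = 100: divisors of 100: 9 divisors; 100 is even.
t = 196: divisors of 196: 9 divisors; 196 is even.
t = 225: divisors of 225: 9 divisors; 225 is odd.
Thus t = 225 disproves the claim, and no smaller t works.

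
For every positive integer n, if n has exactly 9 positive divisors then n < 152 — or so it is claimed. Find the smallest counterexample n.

n = 196

For n = 36, 100 the conclusion holds.
n = 196: τ(196) = 9; 196 ≥ 152.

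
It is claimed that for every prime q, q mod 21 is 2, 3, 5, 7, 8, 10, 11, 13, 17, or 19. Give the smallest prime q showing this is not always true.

q = 37

Check each prime q in order until the claim fails.
The first 11 eligible values, up to q = 31, all satisfy the conclusion.
q = 37: 37 mod 21 = 16 — not in {2, 3, 5, 7, 8, 10, 11, 13, 17, 19}.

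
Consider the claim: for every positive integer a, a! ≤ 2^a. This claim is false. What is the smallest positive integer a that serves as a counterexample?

Check each positive integer a in order until a! > 2^a.
For a = 1, 2, 3 the conclusion holds.
a = 4: a! = 24 and 2^a = 16, so 24 > 16.

a = 4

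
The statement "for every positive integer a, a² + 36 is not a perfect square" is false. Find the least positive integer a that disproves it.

a = 8

Check each positive integer a in order until a² + 36 is a perfect square.
For a = 1, 2, 3, 4, 5, 6, 7 the conclusion holds.
a = 8: 8² + 36 = 100 = 10², a perfect square.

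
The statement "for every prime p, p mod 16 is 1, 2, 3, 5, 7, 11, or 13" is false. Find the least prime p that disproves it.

p = 31

We need the least prime p for which the claim fails.
The first 10 eligible values, up to p = 29, all satisfy the conclusion.
p = 31: 31 mod 16 = 15 — not in {1, 2, 3, 5, 7, 11, 13}.
Thus p = 31 disproves the claim, and no smaller p works.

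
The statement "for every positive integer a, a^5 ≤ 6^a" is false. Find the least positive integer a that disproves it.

a = 1: a^5 = 1 and 6^a = 6, so 1 ≤ 6.
a = 2: a^5 = 32 and 6^a = 36, so 32 ≤ 36.
a = 3: a^5 = 243 and 6^a = 216, so 243 > 216.
Hence a = 3 is a counterexample.

a = 3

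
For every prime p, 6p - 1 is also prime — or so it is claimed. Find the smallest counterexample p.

p = 2: 6p - 1 = 11, prime.
p = 3: 6p - 1 = 17, prime.
p = 5: 6p - 1 = 29, prime.
p = 7: 6p - 1 = 41, prime.
p = 11: 6p - 1 = 65 = 5 × 13, not prime.

p = 11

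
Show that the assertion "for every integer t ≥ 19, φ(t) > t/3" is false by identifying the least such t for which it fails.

A counterexample is any integer t ≥ 19 such that the claim fails; we check each in order.
t = 19: φ(19) = 18 and 19/3 = 19/3, so φ(19) > 19/3.
t = 20: φ(20) = 8 and 20/3 = 20/3, so φ(20) > 20/3.
t = 21: φ(21) = 12 and 21/3 = 7, so φ(21) > 21/3.
t = 22: φ(22) = 10 and 22/3 = 22/3, so φ(22) > 22/3.
t = 23: φ(23) = 22 and 23/3 = 23/3, so φ(23) > 23/3.
t = 24: φ(24) = 8 and 24/3 = 8, so φ(24) ≤ 24/3.

t = 24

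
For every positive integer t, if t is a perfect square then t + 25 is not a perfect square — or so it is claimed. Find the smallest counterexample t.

We need the least positive integer t for which t is a perfect square but t + 25 is a perfect square.
The first 11 eligible values, up to t = 121, all satisfy the conclusion.
t = 144: 144 = 12² and 144 + 25 = 169 = 13².

t = 144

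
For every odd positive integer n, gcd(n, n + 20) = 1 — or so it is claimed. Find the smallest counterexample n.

n = 5

We need the least odd positive integer n for which gcd(n, n + 20) > 1.
For n = 1, 3 the conclusion holds.
n = 5: gcd(5, 25) = 5.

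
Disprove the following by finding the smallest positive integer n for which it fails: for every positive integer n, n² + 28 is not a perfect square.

n = 6

We need the least positive integer n for which n² + 28 is a perfect square.
The first 5 eligible values, up to n = 5, all satisfy the conclusion.
n = 6: 6² + 28 = 64 = 8², a perfect square.
So n = 6 is the smallest counterexample.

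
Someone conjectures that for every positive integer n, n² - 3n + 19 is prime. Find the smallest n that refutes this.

n = 18

For n = 1, 2, 3, 4, …, 15, 16, 17 the conclusion holds.
n = 18: n² - 3n + 19 = 289 = 17 × 17, composite.
So n = 18 is the smallest counterexample.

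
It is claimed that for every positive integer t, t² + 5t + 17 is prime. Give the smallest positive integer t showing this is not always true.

Check each positive integer t in order until t² + 5t + 17 is not prime.
The first 7 eligible values, up to t = 7, all satisfy the conclusion.
t = 8: t² + 5t + 17 = 121 = 11 × 11, composite.
Thus t = 8 disproves the claim, and no smaller t works.

t = 8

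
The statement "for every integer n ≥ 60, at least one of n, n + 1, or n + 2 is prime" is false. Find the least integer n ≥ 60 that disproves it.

n = 62

Check each integer n ≥ 60 in order until n, n + 1, n + 2 are all composite.
For n = 60, 61 the conclusion holds.
n = 62: 62 = 2 × 31; 63 = 3 × 21; 64 = 2 × 32 — all composite.
Thus n = 62 disproves the claim, and no smaller n works.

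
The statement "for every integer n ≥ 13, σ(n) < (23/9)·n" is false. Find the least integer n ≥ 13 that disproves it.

n = 48

Check each integer n ≥ 13 in order until the claim fails.
The first 35 eligible values, up to n = 47, all satisfy the conclusion.
n = 48: σ(48) = 124; 124 ≥ 368/3.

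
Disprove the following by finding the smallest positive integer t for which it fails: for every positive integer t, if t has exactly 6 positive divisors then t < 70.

t = 75

We need the least positive integer t for which t has exactly 6 positive divisors but the claim fails.
For t = 12, 18, 20, 28, …, 52, 63, 68 the conclusion holds.
t = 75: τ(75) = 6; 75 ≥ 70.
Hence t = 75 is a counterexample.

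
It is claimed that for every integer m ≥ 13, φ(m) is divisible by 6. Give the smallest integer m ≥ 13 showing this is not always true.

m = 15

Check each integer m ≥ 13 in order until φ(m) is not divisible by 6.
For m = 13, 14 the conclusion holds.
m = 15: φ(15) = 8; 8 mod 6 = 2.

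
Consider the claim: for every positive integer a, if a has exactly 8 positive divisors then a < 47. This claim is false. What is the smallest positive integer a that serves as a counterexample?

A counterexample is any positive integer a such that a has exactly 8 positive divisors but the claim fails; we check each in order.
The first 4 eligible values, up to a = 42, all satisfy the conclusion.
a = 54: τ(54) = 8; 54 ≥ 47.
Thus a = 54 disproves the claim, and no smaller a works.

a = 54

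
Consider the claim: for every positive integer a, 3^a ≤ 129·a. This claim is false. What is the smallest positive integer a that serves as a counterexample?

We need the least positive integer a for which 3^a > 129·a.
For a = 1, 2, 3, 4, 5, 6 the conclusion holds.
a = 7: 3^a = 2187 and 129·a = 903, so 2187 > 903.
Hence a = 7 is a counterexample.

a = 7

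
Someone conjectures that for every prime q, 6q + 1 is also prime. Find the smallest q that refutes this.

q = 19

A counterexample is any prime q such that 6q + 1 is not prime; we check each in order.
The first 7 eligible values, up to q = 17, all satisfy the conclusion.
q = 19: 6q + 1 = 115 = 5 × 23, not prime.
Thus q = 19 disproves the claim, and no smaller q works.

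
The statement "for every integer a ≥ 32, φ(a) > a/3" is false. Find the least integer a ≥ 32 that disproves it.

a = 36

We need the least integer a ≥ 32 for which the claim fails.
a = 32: φ(32) = 16 and 32/3 = 32/3, so φ(32) > 32/3.
a = 33: φ(33) = 20 and 33/3 = 11, so φ(33) > 33/3.
a = 34: φ(34) = 16 and 34/3 = 34/3, so φ(34) > 34/3.
a = 35: φ(35) = 24 and 35/3 = 35/3, so φ(35) > 35/3.
a = 36: φ(36) = 12 and 36/3 = 12, so φ(36) ≤ 36/3.
Thus a = 36 disproves the claim, and no smaller a works.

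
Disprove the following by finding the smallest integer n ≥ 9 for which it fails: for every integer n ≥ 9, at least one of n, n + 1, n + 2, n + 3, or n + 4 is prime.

A counterexample is any integer n ≥ 9 such that n, n + 1, n + 2, n + 3, n + 4 are all composite; we check each in order.
For n = 9, 10, 11, 12, …, 21, 22, 23 the conclusion holds.
n = 24: 24 = 2 × 12; 25 = 5 × 5; 26 = 2 × 13; 27 = 3 × 9; 28 = 2 × 14 — all composite.

n = 24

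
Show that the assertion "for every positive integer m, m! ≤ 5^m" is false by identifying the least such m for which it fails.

m = 12

A counterexample is any positive integer m such that m! > 5^m; we check each in order.
The first 11 eligible values, up to m = 11, all satisfy the conclusion.
m = 12: m! = 479001600 and 5^m = 244140625, so 479001600 > 244140625.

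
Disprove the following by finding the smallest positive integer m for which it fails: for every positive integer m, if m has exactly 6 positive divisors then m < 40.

We need the least positive integer m for which m has exactly 6 positive divisors but the claim fails.
The first 5 eligible values, up to m = 32, all satisfy the conclusion.
m = 44: τ(44) = 6; 44 ≥ 40.
Thus m = 44 disproves the claim, and no smaller m works.

m = 44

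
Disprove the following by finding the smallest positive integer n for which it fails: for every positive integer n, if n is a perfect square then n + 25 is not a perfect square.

A counterexample is any positive integer n such that n is a perfect square but n + 25 is a perfect square; we check each in order.
For n = 1, 4, 9, 16, …, 81, 100, 121 the conclusion holds.
n = 144: 144 = 12² and 144 + 25 = 169 = 13².

n = 144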